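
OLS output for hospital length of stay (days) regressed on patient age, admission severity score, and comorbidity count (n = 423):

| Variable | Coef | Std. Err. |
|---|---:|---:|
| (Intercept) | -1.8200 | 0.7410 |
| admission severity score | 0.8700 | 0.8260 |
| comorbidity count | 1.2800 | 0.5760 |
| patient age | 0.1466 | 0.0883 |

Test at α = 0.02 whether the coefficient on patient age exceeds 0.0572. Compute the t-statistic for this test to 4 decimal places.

Read off: b = 0.1466, SE = 0.0883 for patient age.
H₀: β₁ = 0.0572 vs H₁: β₁ > 0.0572.
t = (0.1466 − 0.0572) / 0.0883 = 1.0125.
df = n − k − 1 = 423 − 3 − 1 = 419.
One-sided p ≈ 0.1560, which is ≥ 0.02, so fail to reject H₀.
The data do not give significant evidence that the true slope on patient age exceeds 0.0572 days per unit, holding the other predictors fixed.

t = 1.0125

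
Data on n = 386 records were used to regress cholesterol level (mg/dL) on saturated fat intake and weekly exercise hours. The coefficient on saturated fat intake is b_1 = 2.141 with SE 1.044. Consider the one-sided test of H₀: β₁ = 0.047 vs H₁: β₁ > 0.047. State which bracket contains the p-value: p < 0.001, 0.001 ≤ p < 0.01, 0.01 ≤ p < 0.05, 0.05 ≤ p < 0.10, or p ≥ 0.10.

0.01 ≤ p < 0.05

t = (2.141 − 0.047) / 1.044 = 2.006.
df = n − k − 1 = 386 − 2 − 1 = 383.
One-sided p = P(T_{383} > t) ≈ 0.0228.
So 0.01 ≤ p < 0.05.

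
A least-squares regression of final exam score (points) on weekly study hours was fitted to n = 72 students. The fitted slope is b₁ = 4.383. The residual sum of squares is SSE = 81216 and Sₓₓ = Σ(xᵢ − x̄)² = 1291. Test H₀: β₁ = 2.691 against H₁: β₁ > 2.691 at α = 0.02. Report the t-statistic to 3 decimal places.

t = 1.785

MSE = SSE/(n − 2) = 81216/70 = 1160.23.
SE(b₁) = √(MSE/Sₓₓ) = √(1160.23/1291) = 0.948001.
t = (4.383 − 2.691) / 0.948001 = 1.785.
df = n − 2 = 70.
One-sided p ≈ 0.0393, which is ≥ 0.02, so fail to reject H₀.
The data do not give significant evidence that the true slope on weekly study hours exceeds 2.691 points per unit.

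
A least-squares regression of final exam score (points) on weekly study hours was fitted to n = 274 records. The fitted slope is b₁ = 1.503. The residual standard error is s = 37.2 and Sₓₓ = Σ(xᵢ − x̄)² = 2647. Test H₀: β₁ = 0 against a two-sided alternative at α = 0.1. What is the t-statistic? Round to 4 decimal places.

SE(b₁) = s/√Sₓₓ = 37.2/√2647 = 0.723046.
t = 1.503 / 0.723046 = 2.0787.
df = n − 2 = 272.
Two-sided p ≈ 0.0386, which is < 0.1, so reject H₀.
There is evidence that weekly study hours is associated with final exam score.

t = 2.0787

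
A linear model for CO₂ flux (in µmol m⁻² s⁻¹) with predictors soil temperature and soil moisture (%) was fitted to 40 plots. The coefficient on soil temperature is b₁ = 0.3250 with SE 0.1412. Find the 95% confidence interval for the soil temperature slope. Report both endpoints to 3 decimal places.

df = n − k − 1 = 40 − 2 − 1 = 37.
t* = t_{0.025, 37} = 2.026192.
Margin = t* × SE = 2.026192 × 0.1412 = 0.28610.
CI: 0.3250 ± 0.28610 → (0.039, 0.611).
With 95% confidence, each one-unit increase in soil temperature is associated with a change of between 0.039 and 0.611 µmol m⁻² s⁻¹ in CO₂ flux, holding the other predictors fixed.

(0.039, 0.611)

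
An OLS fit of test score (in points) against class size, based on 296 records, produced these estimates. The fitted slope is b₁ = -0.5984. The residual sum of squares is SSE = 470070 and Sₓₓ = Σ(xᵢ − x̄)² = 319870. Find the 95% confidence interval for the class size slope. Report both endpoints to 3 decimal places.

(-0.738, -0.459)

MSE = SSE/(n − 2) = 470070/294 = 1598.88.
SE(b₁) = √(MSE/Sₓₓ) = √(1598.88/319870) = 0.0707002.
df = n − 2 = 294.
t* = t_{0.025, 294} = 1.968066.
Margin = t* × SE = 1.968066 × 0.0707002 = 0.13914.
CI: -0.5984 ± 0.13914 → (-0.738, -0.459).
With 95% confidence, each one-unit increase in class size is associated with a change of between -0.738 and -0.459 points in test score.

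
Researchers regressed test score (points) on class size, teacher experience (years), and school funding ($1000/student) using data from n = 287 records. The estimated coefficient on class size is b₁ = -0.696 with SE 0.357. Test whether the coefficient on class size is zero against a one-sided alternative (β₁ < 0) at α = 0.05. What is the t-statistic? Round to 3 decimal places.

t = -1.950

H₀: β₁ = 0 vs H₁: β₁ < 0.
t = (b₁ − β₁⁰)/SE = -0.696 / 0.357 = -1.950.
df = n − k − 1 = 287 − 3 − 1 = 283.
One-sided p ≈ 0.0261, which is < 0.05, so reject H₀.
There is evidence that the true slope on class size is negative, holding the other predictors fixed.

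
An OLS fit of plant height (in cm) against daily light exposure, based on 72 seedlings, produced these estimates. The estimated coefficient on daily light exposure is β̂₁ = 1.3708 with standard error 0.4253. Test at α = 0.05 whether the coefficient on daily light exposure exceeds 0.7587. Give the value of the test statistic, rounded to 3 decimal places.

H₀: β₁ = 0.7587 vs H₁: β₁ > 0.7587.
t = (β̂₁ − β₁⁰)/SE = (1.3708 − 0.7587) / 0.4253 = 1.439.
df = n − 2 = 72 − 2 = 70.
One-sided p ≈ 0.0773, which is ≥ 0.05, so fail to reject H₀.
The data do not give significant evidence that the true slope on daily light exposure exceeds 0.7587 cm per unit.

t = 1.439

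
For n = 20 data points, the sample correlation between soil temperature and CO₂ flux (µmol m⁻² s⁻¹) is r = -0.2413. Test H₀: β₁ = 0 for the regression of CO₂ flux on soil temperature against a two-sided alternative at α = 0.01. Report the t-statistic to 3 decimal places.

t = r·√(n − 2)/√(1 − r²) = -0.2413·√18/√0.941774 = -1.055.
df = n − 2 = 18.
Two-sided p ≈ 0.3054, which is ≥ 0.01, so fail to reject H₀.
The data do not give significant evidence of a linear association between soil temperature and CO₂ flux.

t = -1.055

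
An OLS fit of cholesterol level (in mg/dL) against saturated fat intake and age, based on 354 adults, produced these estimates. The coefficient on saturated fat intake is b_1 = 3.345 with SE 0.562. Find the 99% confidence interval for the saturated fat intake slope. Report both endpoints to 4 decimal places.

(1.8895, 4.8005)

df = n − k − 1 = 354 − 2 − 1 = 351.
t* = t_{0.005, 351} = 2.589909.
Margin = t* × SE = 2.589909 × 0.562 = 1.455529.
CI: 3.345 ± 1.455529 → (1.8895, 4.8005).
With 99% confidence, each one-unit increase in saturated fat intake is associated with a change of between 1.8895 and 4.8005 mg/dL in cholesterol level, holding the other predictors fixed.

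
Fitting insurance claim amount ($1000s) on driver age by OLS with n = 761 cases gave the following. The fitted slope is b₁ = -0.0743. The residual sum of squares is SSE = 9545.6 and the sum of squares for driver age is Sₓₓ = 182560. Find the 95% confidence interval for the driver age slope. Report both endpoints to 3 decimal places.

(-0.091, -0.058)

MSE = SSE/(n − 2) = 9545.6/759 = 12.5765.
SE(b₁) = √(MSE/Sₓₓ) = √(12.5765/182560) = 0.0083.
df = n − 2 = 759.
t* = t_{0.025, 759} = 1.963094.
Margin = t* × SE = 1.963094 × 0.0083 = 0.01629.
CI: -0.0743 ± 0.01629 → (-0.091, -0.058).
With 95% confidence, each one-unit increase in driver age is associated with a change of between -0.091 and -0.058 $1000s in insurance claim amount.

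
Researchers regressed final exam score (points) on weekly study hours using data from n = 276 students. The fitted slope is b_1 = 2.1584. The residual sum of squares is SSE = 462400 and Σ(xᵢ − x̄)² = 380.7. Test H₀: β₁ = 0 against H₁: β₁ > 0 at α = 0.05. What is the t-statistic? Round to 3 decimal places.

t = 1.025

MSE = SSE/(n − 2) = 462400/274 = 1687.59.
SE(b_1) = √(MSE/Sₓₓ) = √(1687.59/380.7) = 2.10544.
t = 2.1584 / 2.10544 = 1.025.
df = n − 2 = 274.
One-sided p ≈ 0.1531, which is ≥ 0.05, so fail to reject H₀.
The data do not give significant evidence that the true slope on weekly study hours is positive.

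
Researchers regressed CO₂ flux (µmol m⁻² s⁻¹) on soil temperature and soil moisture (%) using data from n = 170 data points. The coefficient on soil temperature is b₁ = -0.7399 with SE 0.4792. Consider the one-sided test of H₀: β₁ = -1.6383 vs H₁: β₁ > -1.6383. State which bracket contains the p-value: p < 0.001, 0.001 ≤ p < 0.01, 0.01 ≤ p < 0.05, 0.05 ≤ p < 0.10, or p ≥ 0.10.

t = (-0.7399 − (-1.6383)) / 0.4792 = 1.875.
df = n − k − 1 = 170 − 2 − 1 = 167.
One-sided p = P(T_{167} > t) ≈ 0.0313.
So 0.01 ≤ p < 0.05.

0.01 ≤ p < 0.05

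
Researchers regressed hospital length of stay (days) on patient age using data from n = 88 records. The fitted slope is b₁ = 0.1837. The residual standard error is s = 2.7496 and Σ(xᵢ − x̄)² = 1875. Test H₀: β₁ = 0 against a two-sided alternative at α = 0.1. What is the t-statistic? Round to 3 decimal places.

SE(b₁) = s/√Sₓₓ = 2.7496/√1875 = 0.0634993.
t = 0.1837 / 0.0634993 = 2.893.
df = n − 2 = 86.
Two-sided p ≈ 0.0048, which is < 0.1, so reject H₀.
There is evidence that patient age is associated with hospital length of stay.

t = 2.893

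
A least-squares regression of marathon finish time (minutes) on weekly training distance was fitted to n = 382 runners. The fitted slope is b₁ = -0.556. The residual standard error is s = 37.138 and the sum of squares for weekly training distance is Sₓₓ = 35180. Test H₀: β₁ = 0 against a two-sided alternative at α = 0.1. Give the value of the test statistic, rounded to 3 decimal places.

t = -2.808

SE(b₁) = s/√Sₓₓ = 37.138/√35180 = 0.198002.
t = -0.556 / 0.198002 = -2.808.
df = n − 2 = 380.
Two-sided p ≈ 0.0052, which is < 0.1, so reject H₀.
There is evidence that weekly training distance is associated with marathon finish time.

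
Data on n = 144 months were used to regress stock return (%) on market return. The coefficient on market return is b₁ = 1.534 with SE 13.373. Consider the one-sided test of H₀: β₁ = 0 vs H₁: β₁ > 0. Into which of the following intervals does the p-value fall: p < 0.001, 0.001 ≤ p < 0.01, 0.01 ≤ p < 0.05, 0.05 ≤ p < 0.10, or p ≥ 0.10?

p ≥ 0.10

t = 1.534 / 13.373 = 0.115.
df = n − 2 = 144 − 2 = 142.
One-sided p = P(T_{142} > t) ≈ 0.4544.
So p ≥ 0.10.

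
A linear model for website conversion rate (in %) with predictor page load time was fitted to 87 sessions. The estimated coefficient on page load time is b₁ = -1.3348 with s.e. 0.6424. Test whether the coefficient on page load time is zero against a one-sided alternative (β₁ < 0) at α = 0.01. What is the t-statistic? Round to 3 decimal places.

t = -2.078

H₀: β₁ = 0 vs H₁: β₁ < 0.
t = (b₁ − β₁⁰)/SE = -1.3348 / 0.6424 = -2.078.
df = n − 2 = 87 − 2 = 85.
One-sided p ≈ 0.0204, which is ≥ 0.01, so fail to reject H₀.
The data do not give significant evidence that the true slope on page load time is negative.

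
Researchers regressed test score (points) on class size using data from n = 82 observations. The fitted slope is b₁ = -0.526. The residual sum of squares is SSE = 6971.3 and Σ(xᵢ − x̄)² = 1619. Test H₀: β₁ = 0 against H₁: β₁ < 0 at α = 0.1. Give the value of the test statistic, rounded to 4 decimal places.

MSE = SSE/(n − 2) = 6971.3/80 = 87.1412.
SE(b₁) = √(MSE/Sₓₓ) = √(87.1412/1619) = 0.232.
t = -0.526 / 0.232 = -2.2672.
df = n − 2 = 80.
One-sided p ≈ 0.0130, which is < 0.1, so reject H₀.
There is evidence that the true slope on class size is negative.

t = -2.2672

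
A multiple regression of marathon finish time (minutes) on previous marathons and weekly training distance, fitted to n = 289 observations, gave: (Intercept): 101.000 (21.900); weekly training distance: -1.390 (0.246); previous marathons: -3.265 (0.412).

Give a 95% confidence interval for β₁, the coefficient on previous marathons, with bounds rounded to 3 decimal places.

(-4.076, -2.454)

Read off: b = -3.265, SE = 0.412 for previous marathons.
df = n − k − 1 = 289 − 2 − 1 = 286.
t* = t_{0.025, 286} = 1.968293.
Margin = t* × SE = 1.968293 × 0.412 = 0.81094.
CI: -3.265 ± 0.81094 → (-4.076, -2.454).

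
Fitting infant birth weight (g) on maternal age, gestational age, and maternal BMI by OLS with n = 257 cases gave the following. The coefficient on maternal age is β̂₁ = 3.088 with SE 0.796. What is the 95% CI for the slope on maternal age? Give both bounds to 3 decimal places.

(1.520, 4.656)

df = n − k − 1 = 257 − 3 − 1 = 253.
t* = t_{0.025, 253} = 1.969385.
Margin = t* × SE = 1.969385 × 0.796 = 1.56763.
CI: 3.088 ± 1.56763 → (1.520, 4.656).
With 95% confidence, each one-unit increase in maternal age is associated with a change of between 1.520 and 4.656 g in infant birth weight, holding the other predictors fixed.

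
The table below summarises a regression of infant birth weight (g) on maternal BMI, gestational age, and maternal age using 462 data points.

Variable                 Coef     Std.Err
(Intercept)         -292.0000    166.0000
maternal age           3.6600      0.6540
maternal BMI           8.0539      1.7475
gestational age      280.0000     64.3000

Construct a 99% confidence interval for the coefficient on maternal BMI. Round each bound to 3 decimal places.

(3.534, 12.574)

Read off: b = 8.0539, SE = 1.7475 for maternal BMI.
df = n − k − 1 = 462 − 3 − 1 = 458.
t* = t_{0.005, 458} = 2.586606.
Margin = t* × SE = 2.586606 × 1.7475 = 4.52009.
CI: 8.0539 ± 4.52009 → (3.534, 12.574).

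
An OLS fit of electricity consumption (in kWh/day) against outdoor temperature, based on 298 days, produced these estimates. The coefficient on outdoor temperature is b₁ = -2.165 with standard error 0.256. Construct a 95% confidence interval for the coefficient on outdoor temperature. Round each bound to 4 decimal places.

df = n − 2 = 298 − 2 = 296.
t* = t_{0.025, 296} = 1.968011.
Margin = t* × SE = 1.968011 × 0.256 = 0.503811.
CI: -2.165 ± 0.503811 → (-2.6688, -1.6612).
With 95% confidence, each one-unit increase in outdoor temperature is associated with a change of between -2.6688 and -1.6612 kWh/day in electricity consumption.

(-2.6688, -1.6612)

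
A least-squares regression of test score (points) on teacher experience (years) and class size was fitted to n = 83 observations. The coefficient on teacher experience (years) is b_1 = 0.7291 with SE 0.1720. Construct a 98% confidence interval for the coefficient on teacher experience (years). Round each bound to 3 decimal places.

df = n − k − 1 = 83 − 2 − 1 = 80.
t* = t_{0.01, 80} = 2.373868.
Margin = t* × SE = 2.373868 × 0.1720 = 0.40831.
CI: 0.7291 ± 0.40831 → (0.321, 1.137).
With 98% confidence, each one-unit increase in teacher experience (years) is associated with a change of between 0.321 and 1.137 points in test score, holding the other predictors fixed.

(0.321, 1.137)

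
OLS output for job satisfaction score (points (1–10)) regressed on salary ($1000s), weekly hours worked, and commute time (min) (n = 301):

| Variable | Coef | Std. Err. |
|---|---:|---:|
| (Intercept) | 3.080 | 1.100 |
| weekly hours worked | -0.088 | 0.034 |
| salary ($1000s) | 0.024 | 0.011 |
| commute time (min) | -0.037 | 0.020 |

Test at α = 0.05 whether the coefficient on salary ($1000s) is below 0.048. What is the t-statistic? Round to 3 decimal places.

t = -2.182

Read off: b = 0.024, SE = 0.011 for salary ($1000s).
H₀: β₁ = 0.048 vs H₁: β₁ < 0.048.
t = (0.024 − 0.048) / 0.011 = -2.182.
df = n − k − 1 = 301 − 3 − 1 = 297.
One-sided p ≈ 0.0150, which is < 0.05, so reject H₀.
There is evidence that the true slope on salary ($1000s) is below 0.048 points (1–10) per unit, holding the other predictors fixed.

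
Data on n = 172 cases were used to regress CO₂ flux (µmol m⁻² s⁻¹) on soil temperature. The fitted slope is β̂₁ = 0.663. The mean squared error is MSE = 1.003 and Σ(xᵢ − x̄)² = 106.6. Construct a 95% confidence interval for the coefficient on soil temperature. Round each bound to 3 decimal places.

SE(β̂₁) = √(MSE/Sₓₓ) = √(1.003/106.6) = 0.097.
df = n − 2 = 170.
t* = t_{0.025, 170} = 1.974017.
Margin = t* × SE = 1.974017 × 0.097 = 0.19148.
CI: 0.663 ± 0.19148 → (0.472, 0.854).
With 95% confidence, each one-unit increase in soil temperature is associated with a change of between 0.472 and 0.854 µmol m⁻² s⁻¹ in CO₂ flux.

(0.472, 0.854)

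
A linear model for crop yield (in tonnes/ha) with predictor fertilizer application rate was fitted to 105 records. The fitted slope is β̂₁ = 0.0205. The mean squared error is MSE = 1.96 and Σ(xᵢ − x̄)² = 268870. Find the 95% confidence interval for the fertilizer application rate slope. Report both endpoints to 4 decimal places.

SE(β̂₁) = √(MSE/Sₓₓ) = √(1.96/268870) = 0.00269996.
df = n − 2 = 103.
t* = t_{0.025, 103} = 1.983264.
Margin = t* × SE = 1.983264 × 0.00269996 = 0.005355.
CI: 0.0205 ± 0.005355 → (0.0151, 0.0259).
With 95% confidence, each one-unit increase in fertilizer application rate is associated with a change of between 0.0151 and 0.0259 tonnes/ha in crop yield.

(0.0151, 0.0259)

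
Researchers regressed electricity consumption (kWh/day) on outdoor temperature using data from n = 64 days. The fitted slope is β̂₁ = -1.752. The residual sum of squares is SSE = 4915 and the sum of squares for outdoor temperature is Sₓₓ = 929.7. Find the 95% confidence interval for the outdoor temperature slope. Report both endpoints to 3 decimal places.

(-2.336, -1.168)

MSE = SSE/(n − 2) = 4915/62 = 79.2742.
SE(β̂₁) = √(MSE/Sₓₓ) = √(79.2742/929.7) = 0.292008.
df = n − 2 = 62.
t* = t_{0.025, 62} = 1.998972.
Margin = t* × SE = 1.998972 × 0.292008 = 0.58372.
CI: -1.752 ± 0.58372 → (-2.336, -1.168).
With 95% confidence, each one-unit increase in outdoor temperature is associated with a change of between -2.336 and -1.168 kWh/day in electricity consumption.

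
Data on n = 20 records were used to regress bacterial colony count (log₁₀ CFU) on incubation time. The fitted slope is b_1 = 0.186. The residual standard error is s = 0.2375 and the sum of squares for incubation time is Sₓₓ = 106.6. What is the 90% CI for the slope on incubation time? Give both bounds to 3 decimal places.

(0.146, 0.226)

SE(b_1) = s/√Sₓₓ = 0.2375/√106.6 = 0.023003.
df = n − 2 = 18.
t* = t_{0.05, 18} = 1.734064.
Margin = t* × SE = 1.734064 × 0.023003 = 0.03989.
CI: 0.186 ± 0.03989 → (0.146, 0.226).
With 90% confidence, each one-unit increase in incubation time is associated with a change of between 0.146 and 0.226 log₁₀ CFU in bacterial colony count.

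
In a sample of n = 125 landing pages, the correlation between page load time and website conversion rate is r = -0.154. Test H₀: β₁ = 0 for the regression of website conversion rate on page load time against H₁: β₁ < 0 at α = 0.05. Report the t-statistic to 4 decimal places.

t = r·√(n − 2)/√(1 − r²) = -0.154·√123/√0.976284 = -1.7286.
df = n − 2 = 123.
One-sided p ≈ 0.0432, which is < 0.05, so reject H₀.
There is evidence of a linear association between page load time and website conversion rate.

t = -1.7286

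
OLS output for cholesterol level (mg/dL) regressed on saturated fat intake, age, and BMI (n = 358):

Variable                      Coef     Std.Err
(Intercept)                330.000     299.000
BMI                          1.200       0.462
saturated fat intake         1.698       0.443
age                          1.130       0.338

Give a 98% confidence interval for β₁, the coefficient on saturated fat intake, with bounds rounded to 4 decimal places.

(0.6627, 2.7333)

Read off: b = 1.698, SE = 0.443 for saturated fat intake.
df = n − k − 1 = 358 − 3 − 1 = 354.
t* = t_{0.01, 354} = 2.336928.
Margin = t* × SE = 2.336928 × 0.443 = 1.035259.
CI: 1.698 ± 1.035259 → (0.6627, 2.7333).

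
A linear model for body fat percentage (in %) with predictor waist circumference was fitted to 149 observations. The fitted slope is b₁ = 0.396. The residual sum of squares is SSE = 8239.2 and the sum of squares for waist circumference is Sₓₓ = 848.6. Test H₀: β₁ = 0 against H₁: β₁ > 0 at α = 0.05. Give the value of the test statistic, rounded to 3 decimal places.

t = 1.541

MSE = SSE/(n − 2) = 8239.2/147 = 56.049.
SE(b₁) = √(MSE/Sₓₓ) = √(56.049/848.6) = 0.257.
t = 0.396 / 0.257 = 1.541.
df = n − 2 = 147.
One-sided p ≈ 0.0628, which is ≥ 0.05, so fail to reject H₀.
The data do not give significant evidence that the true slope on waist circumference is positive.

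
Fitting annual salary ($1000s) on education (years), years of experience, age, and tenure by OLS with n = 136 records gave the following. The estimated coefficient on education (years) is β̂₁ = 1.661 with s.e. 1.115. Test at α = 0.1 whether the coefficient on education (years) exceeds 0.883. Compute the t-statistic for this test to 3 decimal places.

t = 0.698

H₀: β₁ = 0.883 vs H₁: β₁ > 0.883.
t = (β̂₁ − β₁⁰)/SE = (1.661 − 0.883) / 1.115 = 0.698.
df = n − k − 1 = 136 − 4 − 1 = 131.
One-sided p ≈ 0.2433, which is ≥ 0.1, so fail to reject H₀.
The data do not give significant evidence that the true slope on education (years) exceeds 0.883 $1000s per unit, holding the other predictors fixed.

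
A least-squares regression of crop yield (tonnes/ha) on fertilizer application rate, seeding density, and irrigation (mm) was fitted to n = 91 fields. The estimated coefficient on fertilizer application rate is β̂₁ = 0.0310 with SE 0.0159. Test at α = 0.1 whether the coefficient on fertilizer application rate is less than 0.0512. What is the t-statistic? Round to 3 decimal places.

t = -1.270

H₀: β₁ = 0.0512 vs H₁: β₁ < 0.0512.
t = (β̂₁ − β₁⁰)/SE = (0.0310 − 0.0512) / 0.0159 = -1.270.
df = n − k − 1 = 91 − 3 − 1 = 87.
One-sided p ≈ 0.1037, which is ≥ 0.1, so fail to reject H₀.
The data do not give significant evidence that the true slope on fertilizer application rate is below 0.0512 tonnes/ha per unit, holding the other predictors fixed.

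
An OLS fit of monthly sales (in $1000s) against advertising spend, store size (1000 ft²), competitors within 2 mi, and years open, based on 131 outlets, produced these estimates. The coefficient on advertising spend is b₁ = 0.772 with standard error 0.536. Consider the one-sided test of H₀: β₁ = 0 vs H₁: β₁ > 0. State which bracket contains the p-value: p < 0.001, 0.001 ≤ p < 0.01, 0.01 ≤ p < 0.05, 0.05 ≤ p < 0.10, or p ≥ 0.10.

0.05 ≤ p < 0.10

t = 0.772 / 0.536 = 1.440.
df = n − k − 1 = 131 − 4 − 1 = 126.
One-sided p = P(T_{126} > t) ≈ 0.0761.
So 0.05 ≤ p < 0.10.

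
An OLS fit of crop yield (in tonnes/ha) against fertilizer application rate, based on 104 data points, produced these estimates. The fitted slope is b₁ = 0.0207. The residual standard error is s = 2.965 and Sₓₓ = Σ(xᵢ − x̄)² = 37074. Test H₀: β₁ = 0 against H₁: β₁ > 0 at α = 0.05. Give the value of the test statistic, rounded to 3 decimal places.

t = 1.344

SE(b₁) = s/√Sₓₓ = 2.965/√37074 = 0.0153989.
t = 0.0207 / 0.0153989 = 1.344.
df = n − 2 = 102.
One-sided p ≈ 0.0909, which is ≥ 0.05, so fail to reject H₀.
The data do not give significant evidence that the true slope on fertilizer application rate is positive.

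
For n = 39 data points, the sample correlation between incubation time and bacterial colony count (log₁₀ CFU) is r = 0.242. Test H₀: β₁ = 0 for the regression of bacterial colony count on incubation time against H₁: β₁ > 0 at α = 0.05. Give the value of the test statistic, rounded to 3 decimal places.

t = r·√(n − 2)/√(1 − r²) = 0.242·√37/√0.941436 = 1.517.
df = n − 2 = 37.
One-sided p ≈ 0.0689, which is ≥ 0.05, so fail to reject H₀.
The data do not give significant evidence of a linear association between incubation time and bacterial colony count.

t = 1.517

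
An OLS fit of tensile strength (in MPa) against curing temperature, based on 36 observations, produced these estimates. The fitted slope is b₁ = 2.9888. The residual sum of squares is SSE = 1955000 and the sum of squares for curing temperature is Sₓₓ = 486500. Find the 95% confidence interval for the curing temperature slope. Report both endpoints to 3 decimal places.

MSE = SSE/(n − 2) = 1955000/34 = 57500.
SE(b₁) = √(MSE/Sₓₓ) = √(57500/486500) = 0.343789.
df = n − 2 = 34.
t* = t_{0.025, 34} = 2.032245.
Margin = t* × SE = 2.032245 × 0.343789 = 0.69866.
CI: 2.9888 ± 0.69866 → (2.290, 3.687).
With 95% confidence, each one-unit increase in curing temperature is associated with a change of between 2.290 and 3.687 MPa in tensile strength.

(2.290, 3.687)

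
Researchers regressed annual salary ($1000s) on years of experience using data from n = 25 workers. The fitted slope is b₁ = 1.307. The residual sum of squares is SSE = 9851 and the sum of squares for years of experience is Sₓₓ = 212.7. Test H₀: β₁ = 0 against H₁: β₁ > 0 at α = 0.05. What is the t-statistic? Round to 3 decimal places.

MSE = SSE/(n − 2) = 9851/23 = 428.304.
SE(b₁) = √(MSE/Sₓₓ) = √(428.304/212.7) = 1.41903.
t = 1.307 / 1.41903 = 0.921.
df = n − 2 = 23.
One-sided p ≈ 0.1833, which is ≥ 0.05, so fail to reject H₀.
The data do not give significant evidence that the true slope on years of experience is positive.

t = 0.921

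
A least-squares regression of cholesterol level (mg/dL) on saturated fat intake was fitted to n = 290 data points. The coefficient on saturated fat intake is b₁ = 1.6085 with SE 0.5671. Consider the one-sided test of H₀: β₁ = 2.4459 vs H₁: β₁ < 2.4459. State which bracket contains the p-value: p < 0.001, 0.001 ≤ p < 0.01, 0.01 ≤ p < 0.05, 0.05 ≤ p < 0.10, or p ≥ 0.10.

t = (1.6085 − 2.4459) / 0.5671 = -1.477.
df = n − 2 = 290 − 2 = 288.
One-sided p = P(T_{288} < t) ≈ 0.0704.
So 0.05 ≤ p < 0.10.

0.05 ≤ p < 0.10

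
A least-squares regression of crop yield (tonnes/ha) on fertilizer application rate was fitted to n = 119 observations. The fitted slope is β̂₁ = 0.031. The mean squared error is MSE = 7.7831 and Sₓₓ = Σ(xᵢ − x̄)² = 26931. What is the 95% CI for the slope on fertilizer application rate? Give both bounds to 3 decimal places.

SE(β̂₁) = √(MSE/Sₓₓ) = √(7.7831/26931) = 0.017.
df = n − 2 = 117.
t* = t_{0.025, 117} = 1.980448.
Margin = t* × SE = 1.980448 × 0.017 = 0.03367.
CI: 0.031 ± 0.03367 → (-0.003, 0.065).
With 95% confidence, each one-unit increase in fertilizer application rate is associated with a change of between -0.003 and 0.065 tonnes/ha in crop yield.

(-0.003, 0.065)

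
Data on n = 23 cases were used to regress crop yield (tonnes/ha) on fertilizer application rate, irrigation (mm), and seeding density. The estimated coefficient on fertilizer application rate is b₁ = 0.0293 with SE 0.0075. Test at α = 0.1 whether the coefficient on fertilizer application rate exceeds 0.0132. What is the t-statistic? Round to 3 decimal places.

t = 2.147

H₀: β₁ = 0.0132 vs H₁: β₁ > 0.0132.
t = (b₁ − β₁⁰)/SE = (0.0293 − 0.0132) / 0.0075 = 2.147.
df = n − k − 1 = 23 − 3 − 1 = 19.
One-sided p ≈ 0.0225, which is < 0.1, so reject H₀.
There is evidence that the true slope on fertilizer application rate exceeds 0.0132 tonnes/ha per unit, holding the other predictors fixed.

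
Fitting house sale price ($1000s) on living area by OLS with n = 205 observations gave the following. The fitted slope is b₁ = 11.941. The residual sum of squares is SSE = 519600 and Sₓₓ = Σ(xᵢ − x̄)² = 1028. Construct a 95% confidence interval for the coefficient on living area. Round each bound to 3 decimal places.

(8.830, 15.052)

MSE = SSE/(n − 2) = 519600/203 = 2559.61.
SE(b₁) = √(MSE/Sₓₓ) = √(2559.61/1028) = 1.57794.
df = n − 2 = 203.
t* = t_{0.025, 203} = 1.971719.
Margin = t* × SE = 1.971719 × 1.57794 = 3.11125.
CI: 11.941 ± 3.11125 → (8.830, 15.052).
With 95% confidence, each one-unit increase in living area is associated with a change of between 8.830 and 15.052 $1000s in house sale price.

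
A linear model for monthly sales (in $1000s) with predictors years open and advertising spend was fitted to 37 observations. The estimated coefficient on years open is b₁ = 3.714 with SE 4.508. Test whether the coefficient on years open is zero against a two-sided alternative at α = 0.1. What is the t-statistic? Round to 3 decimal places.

H₀: β₁ = 0 vs H₁: β₁ ≠ 0.
t = (b₁ − β₁⁰)/SE = 3.714 / 4.508 = 0.824.
df = n − k − 1 = 37 − 2 − 1 = 34.
Two-sided p ≈ 0.4158, which is ≥ 0.1, so fail to reject H₀.
The data do not give significant evidence of an association between years open and monthly sales, after adjusting for the other predictors.

t = 0.824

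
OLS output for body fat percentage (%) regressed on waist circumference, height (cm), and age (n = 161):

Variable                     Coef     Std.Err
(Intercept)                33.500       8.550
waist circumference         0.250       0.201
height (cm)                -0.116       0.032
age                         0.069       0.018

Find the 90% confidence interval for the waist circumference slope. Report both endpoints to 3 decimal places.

Read off: b = 0.250, SE = 0.201 for waist circumference.
df = n − k − 1 = 161 − 3 − 1 = 157.
t* = t_{0.05, 157} = 1.654617.
Margin = t* × SE = 1.654617 × 0.201 = 0.33258.
CI: 0.250 ± 0.33258 → (-0.083, 0.583).

(-0.083, 0.583)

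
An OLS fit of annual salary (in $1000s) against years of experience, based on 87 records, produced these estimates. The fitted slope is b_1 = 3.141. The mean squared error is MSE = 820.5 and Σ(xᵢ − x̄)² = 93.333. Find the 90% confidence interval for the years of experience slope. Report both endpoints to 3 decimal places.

SE(b_1) = √(MSE/Sₓₓ) = √(820.5/93.333) = 2.96498.
df = n − 2 = 85.
t* = t_{0.05, 85} = 1.662978.
Margin = t* × SE = 1.662978 × 2.96498 = 4.93070.
CI: 3.141 ± 4.93070 → (-1.790, 8.072).
With 90% confidence, each one-unit increase in years of experience is associated with a change of between -1.790 and 8.072 $1000s in annual salary.

(-1.790, 8.072)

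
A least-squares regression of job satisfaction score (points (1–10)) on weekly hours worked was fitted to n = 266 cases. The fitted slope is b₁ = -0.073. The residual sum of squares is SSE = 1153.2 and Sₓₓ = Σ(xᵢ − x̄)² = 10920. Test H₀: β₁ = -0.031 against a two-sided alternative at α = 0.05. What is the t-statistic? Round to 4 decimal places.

t = -2.1000

MSE = SSE/(n − 2) = 1153.2/264 = 4.36818.
SE(b₁) = √(MSE/Sₓₓ) = √(4.36818/10920) = 0.0200004.
t = (-0.073 − (-0.031)) / 0.0200004 = -2.1000.
df = n − 2 = 264.
Two-sided p ≈ 0.0367, which is < 0.05, so reject H₀.
There is evidence that the true slope on weekly hours worked differs from -0.031 points (1–10) per unit.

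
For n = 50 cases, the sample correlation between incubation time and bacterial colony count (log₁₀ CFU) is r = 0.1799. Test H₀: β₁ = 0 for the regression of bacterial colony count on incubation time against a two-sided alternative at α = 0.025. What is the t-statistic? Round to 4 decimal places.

t = 1.2671

t = r·√(n − 2)/√(1 − r²) = 0.1799·√48/√0.967636 = 1.2671.
df = n − 2 = 48.
Two-sided p ≈ 0.2112, which is ≥ 0.025, so fail to reject H₀.
The data do not give significant evidence of a linear association between incubation time and bacterial colony count.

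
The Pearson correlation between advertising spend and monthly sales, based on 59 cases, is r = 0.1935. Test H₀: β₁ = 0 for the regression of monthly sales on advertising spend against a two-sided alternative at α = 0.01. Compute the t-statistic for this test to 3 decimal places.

t = 1.489

t = r·√(n − 2)/√(1 − r²) = 0.1935·√57/√0.962558 = 1.489.
df = n − 2 = 57.
Two-sided p ≈ 0.1420, which is ≥ 0.01, so fail to reject H₀.
The data do not give significant evidence of a linear association between advertising spend and monthly sales.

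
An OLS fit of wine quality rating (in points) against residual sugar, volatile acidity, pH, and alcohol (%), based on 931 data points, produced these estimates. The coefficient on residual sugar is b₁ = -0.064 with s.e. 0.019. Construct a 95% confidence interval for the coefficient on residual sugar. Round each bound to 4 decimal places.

(-0.1013, -0.0267)

df = n − k − 1 = 931 − 4 − 1 = 926.
t* = t_{0.025, 926} = 1.962529.
Margin = t* × SE = 1.962529 × 0.019 = 0.037288.
CI: -0.064 ± 0.037288 → (-0.1013, -0.0267).
With 95% confidence, each one-unit increase in residual sugar is associated with a change of between -0.1013 and -0.0267 points in wine quality rating, holding the other predictors fixed.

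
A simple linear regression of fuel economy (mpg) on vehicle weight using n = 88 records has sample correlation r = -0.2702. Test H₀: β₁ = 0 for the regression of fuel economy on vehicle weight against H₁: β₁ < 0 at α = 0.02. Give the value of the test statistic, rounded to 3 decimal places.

t = -2.603

t = r·√(n − 2)/√(1 − r²) = -0.2702·√86/√0.926992 = -2.603.
df = n − 2 = 86.
One-sided p ≈ 0.0054, which is < 0.02, so reject H₀.
There is evidence of a linear association between vehicle weight and fuel economy.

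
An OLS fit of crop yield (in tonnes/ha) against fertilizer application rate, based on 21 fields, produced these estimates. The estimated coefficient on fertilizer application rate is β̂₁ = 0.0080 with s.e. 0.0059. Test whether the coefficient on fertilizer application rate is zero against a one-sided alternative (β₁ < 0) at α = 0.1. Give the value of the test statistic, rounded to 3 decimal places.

t = 1.356

H₀: β₁ = 0 vs H₁: β₁ < 0.
t = (β̂₁ − β₁⁰)/SE = 0.0080 / 0.0059 = 1.356.
df = n − 2 = 21 − 2 = 19.
One-sided p ≈ 0.9045, which is ≥ 0.1, so fail to reject H₀.
The data do not give significant evidence that the true slope on fertilizer application rate is negative.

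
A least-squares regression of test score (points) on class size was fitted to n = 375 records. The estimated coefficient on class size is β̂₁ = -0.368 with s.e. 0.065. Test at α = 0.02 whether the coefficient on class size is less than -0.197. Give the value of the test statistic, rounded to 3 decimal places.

H₀: β₁ = -0.197 vs H₁: β₁ < -0.197.
t = (β̂₁ − β₁⁰)/SE = (-0.368 − (-0.197)) / 0.065 = -2.631.
df = n − 2 = 375 − 2 = 373.
One-sided p ≈ 0.0044, which is < 0.02, so reject H₀.
There is evidence that the true slope on class size is below -0.197 points per unit.

t = -2.631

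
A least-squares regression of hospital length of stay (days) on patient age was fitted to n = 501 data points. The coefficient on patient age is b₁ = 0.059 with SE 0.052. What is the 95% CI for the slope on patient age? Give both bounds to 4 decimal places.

df = n − 2 = 501 − 2 = 499.
t* = t_{0.025, 499} = 1.964729.
Margin = t* × SE = 1.964729 × 0.052 = 0.102166.
CI: 0.059 ± 0.102166 → (-0.0432, 0.1612).
With 95% confidence, each one-unit increase in patient age is associated with a change of between -0.0432 and 0.1612 days in hospital length of stay.

(-0.0432, 0.1612)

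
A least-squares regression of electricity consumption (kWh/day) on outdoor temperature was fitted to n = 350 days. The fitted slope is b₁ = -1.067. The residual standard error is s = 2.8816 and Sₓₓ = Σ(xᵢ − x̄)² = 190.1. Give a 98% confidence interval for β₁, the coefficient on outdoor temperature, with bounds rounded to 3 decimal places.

(-1.555, -0.579)

SE(b₁) = s/√Sₓₓ = 2.8816/√190.1 = 0.208998.
df = n − 2 = 348.
t* = t_{0.01, 348} = 2.337111.
Margin = t* × SE = 2.337111 × 0.208998 = 0.48845.
CI: -1.067 ± 0.48845 → (-1.555, -0.579).
With 98% confidence, each one-unit increase in outdoor temperature is associated with a change of between -1.555 and -0.579 kWh/day in electricity consumption.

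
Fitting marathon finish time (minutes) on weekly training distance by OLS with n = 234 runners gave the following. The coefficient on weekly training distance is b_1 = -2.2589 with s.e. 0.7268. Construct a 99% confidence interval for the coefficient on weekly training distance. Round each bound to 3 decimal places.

df = n − 2 = 234 − 2 = 232.
t* = t_{0.005, 232} = 2.597186.
Margin = t* × SE = 2.597186 × 0.7268 = 1.88764.
CI: -2.2589 ± 1.88764 → (-4.147, -0.371).
With 99% confidence, each one-unit increase in weekly training distance is associated with a change of between -4.147 and -0.371 minutes in marathon finish time.

(-4.147, -0.371)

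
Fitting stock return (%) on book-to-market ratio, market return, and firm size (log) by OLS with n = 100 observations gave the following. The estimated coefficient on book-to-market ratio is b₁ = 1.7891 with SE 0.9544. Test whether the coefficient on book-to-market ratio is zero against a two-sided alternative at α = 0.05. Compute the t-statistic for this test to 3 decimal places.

t = 1.875

H₀: β₁ = 0 vs H₁: β₁ ≠ 0.
t = (b₁ − β₁⁰)/SE = 1.7891 / 0.9544 = 1.875.
df = n − k − 1 = 100 − 3 − 1 = 96.
Two-sided p ≈ 0.0639, which is ≥ 0.05, so fail to reject H₀.
The data do not give significant evidence of an association between book-to-market ratio and stock return, after adjusting for the other predictors.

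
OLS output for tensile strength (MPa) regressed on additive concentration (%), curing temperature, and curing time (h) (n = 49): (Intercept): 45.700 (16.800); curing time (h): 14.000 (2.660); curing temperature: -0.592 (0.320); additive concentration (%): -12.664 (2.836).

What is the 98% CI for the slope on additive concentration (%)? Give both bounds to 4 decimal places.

Read off: b = -12.664, SE = 2.836 for additive concentration (%).
df = n − k − 1 = 49 − 3 − 1 = 45.
t* = t_{0.01, 45} = 2.412116.
Margin = t* × SE = 2.412116 × 2.836 = 6.840761.
CI: -12.664 ± 6.840761 → (-19.5048, -5.8232).

(-19.5048, -5.8232)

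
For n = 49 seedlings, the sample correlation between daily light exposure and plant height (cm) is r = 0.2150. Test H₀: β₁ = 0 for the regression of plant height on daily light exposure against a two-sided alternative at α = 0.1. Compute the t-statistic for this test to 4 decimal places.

t = r·√(n − 2)/√(1 − r²) = 0.2150·√47/√0.953775 = 1.5093.
df = n − 2 = 47.
Two-sided p ≈ 0.1379, which is ≥ 0.1, so fail to reject H₀.
The data do not give significant evidence of a linear association between daily light exposure and plant height.

t = 1.5093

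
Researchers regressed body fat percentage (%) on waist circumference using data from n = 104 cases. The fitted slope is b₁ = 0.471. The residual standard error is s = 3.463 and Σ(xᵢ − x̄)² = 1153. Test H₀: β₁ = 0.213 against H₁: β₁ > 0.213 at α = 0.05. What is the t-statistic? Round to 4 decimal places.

SE(b₁) = s/√Sₓₓ = 3.463/√1153 = 0.101985.
t = (0.471 − 0.213) / 0.101985 = 2.5298.
df = n − 2 = 102.
One-sided p ≈ 0.0065, which is < 0.05, so reject H₀.
There is evidence that the true slope on waist circumference exceeds 0.213 % per unit.

t = 2.5298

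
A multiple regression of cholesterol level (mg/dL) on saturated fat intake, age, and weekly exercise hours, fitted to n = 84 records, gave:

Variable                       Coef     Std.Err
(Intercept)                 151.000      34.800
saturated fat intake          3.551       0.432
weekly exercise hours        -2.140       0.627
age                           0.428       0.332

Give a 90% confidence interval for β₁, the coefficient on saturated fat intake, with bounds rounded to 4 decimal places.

(2.8321, 4.2699)

Read off: b = 3.551, SE = 0.432 for saturated fat intake.
df = n − k − 1 = 84 − 3 − 1 = 80.
t* = t_{0.05, 80} = 1.664125.
Margin = t* × SE = 1.664125 × 0.432 = 0.718902.
CI: 3.551 ± 0.718902 → (2.8321, 4.2699).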